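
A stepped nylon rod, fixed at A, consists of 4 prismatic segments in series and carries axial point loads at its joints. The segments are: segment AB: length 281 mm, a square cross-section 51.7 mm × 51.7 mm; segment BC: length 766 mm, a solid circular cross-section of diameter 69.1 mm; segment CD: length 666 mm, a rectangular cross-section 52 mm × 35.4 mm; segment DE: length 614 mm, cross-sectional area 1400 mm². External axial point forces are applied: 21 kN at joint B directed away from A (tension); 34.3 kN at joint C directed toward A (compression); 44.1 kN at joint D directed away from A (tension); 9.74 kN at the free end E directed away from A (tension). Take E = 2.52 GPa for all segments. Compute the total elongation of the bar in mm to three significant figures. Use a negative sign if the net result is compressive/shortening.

Internal axial forces (sectioning from the free end, tension +): N_DE = 9.74 kN, N_CD = 53.84 kN, N_BC = 19.54 kN, N_AB = 40.54 kN.
A_AB = 2673 mm².
A_BC = 3750 mm².
A_CD = 1841 mm².
δ_AB = 40540·281/(2673·2520) = 1.691 mm
δ_BC = 19540·766/(3750·2520) = 1.584 mm
δ_CD = 53840·666/(1841·2520) = 7.73 mm
δ_DE = 9740·614/(1400·2520) = 1.695 mm
δ = Σδ_i = 12.7 mm.

12.7 mm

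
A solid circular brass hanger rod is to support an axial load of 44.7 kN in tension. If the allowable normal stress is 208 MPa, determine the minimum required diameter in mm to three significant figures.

Required area A ≥ P/σ_allow = 44700/208 = 214.9 mm².
For a solid circular section, d ≥ √(4A/π) = 16.54 mm.

16.5 mm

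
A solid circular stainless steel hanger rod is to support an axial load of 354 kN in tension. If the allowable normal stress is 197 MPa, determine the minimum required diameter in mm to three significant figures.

Required area A ≥ P/σ_allow = 354000/197 = 1797 mm².
For a solid circular section, d ≥ √(4A/π) = 47.83 mm.

47.8 mm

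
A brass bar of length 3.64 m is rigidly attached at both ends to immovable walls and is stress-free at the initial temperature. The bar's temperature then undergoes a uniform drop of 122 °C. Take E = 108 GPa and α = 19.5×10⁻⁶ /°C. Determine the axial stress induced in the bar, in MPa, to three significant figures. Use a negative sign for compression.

257 MPa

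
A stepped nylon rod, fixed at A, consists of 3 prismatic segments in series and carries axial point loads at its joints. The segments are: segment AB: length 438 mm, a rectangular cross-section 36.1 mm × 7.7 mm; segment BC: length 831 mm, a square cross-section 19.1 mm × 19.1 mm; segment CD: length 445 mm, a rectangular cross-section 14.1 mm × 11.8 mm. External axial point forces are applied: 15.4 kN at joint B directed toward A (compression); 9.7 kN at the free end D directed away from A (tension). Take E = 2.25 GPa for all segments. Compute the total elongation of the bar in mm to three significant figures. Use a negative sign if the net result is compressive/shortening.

Internal axial forces (sectioning from the free end, tension +): N_CD = 9.7 kN, N_BC = 9.7 kN, N_AB = -5.7 kN.
A_AB = 278 mm².
A_BC = 364.8 mm².
A_CD = 166.4 mm².
δ_AB = -5700·438/(278·2250) = -3.992 mm
δ_BC = 9700·831/(364.8·2250) = 9.82 mm
δ_CD = 9700·445/(166.4·2250) = 11.53 mm
δ = Σδ_i = 17.36 mm.

17.4 mm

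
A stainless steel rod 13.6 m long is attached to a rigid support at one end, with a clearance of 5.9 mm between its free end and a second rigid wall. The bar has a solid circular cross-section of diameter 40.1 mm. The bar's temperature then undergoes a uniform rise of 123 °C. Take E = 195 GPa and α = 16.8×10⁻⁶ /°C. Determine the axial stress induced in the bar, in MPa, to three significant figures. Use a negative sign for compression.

-318 MPa

Free thermal expansion αLΔT = 16.8e-6 · 13600 · 123 = 28.1 mm.
The walls engage after the gap closes; constrained expansion = 28.1 − 5.9 = 22.2 mm.
The walls impose strain ε = −(22.2)/13600 = -1.6326e-03; σ = Eε = 195000 · -1.6326e-03 = -318.4 MPa.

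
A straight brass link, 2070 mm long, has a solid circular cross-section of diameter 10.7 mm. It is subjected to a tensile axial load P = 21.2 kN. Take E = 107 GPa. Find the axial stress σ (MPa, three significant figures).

236 MPa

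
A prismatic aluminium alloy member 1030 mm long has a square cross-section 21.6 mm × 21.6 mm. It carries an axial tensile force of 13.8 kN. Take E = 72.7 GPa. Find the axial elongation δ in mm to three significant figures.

0.419 mm

A = 466.6 mm².
δ_mech = NL/(AE) = 13800·1030/(466.6·72700) = 0.4191 mm.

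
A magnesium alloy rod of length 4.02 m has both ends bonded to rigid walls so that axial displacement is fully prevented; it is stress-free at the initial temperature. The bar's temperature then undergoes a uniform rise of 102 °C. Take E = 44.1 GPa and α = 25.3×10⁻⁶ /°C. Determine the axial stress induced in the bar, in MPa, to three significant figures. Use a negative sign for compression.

-114 MPa

Free thermal expansion αLΔT = 25.3e-6 · 4020 · 102 = 10.37 mm.
The walls impose strain ε = −(10.37)/4020 = -2.5806e-03; σ = Eε = 44100 · -2.5806e-03 = -113.8 MPa.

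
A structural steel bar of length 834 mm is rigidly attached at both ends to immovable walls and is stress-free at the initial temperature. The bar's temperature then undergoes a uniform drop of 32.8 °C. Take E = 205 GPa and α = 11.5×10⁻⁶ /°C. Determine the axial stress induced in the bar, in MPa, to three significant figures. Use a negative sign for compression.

Free thermal expansion αLΔT = 11.5e-6 · 834 · -32.8 = -0.3146 mm.
The walls impose strain ε = −(-0.3146)/834 = 3.7720e-04; σ = Eε = 205000 · 3.7720e-04 = 77.33 MPa.

77.3 MPa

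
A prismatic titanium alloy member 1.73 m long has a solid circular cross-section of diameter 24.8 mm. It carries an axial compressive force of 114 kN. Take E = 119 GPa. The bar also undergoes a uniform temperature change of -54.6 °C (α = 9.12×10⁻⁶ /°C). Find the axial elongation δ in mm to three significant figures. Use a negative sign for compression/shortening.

A = 483.1 mm².
δ_mech = NL/(AE) = -114000·1730/(483.1·119000) = -3.431 mm.
δ_thermal = αLΔT = 9.12e-6·1730·-54.6 = -0.8615 mm.
δ = δ_mech + δ_thermal = -4.292 mm.

-4.29 mm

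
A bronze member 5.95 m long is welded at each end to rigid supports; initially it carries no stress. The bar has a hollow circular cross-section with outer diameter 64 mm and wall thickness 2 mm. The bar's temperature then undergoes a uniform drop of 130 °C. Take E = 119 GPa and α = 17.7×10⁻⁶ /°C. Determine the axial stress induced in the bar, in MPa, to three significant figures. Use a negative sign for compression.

274 MPa

Free thermal expansion αLΔT = 17.7e-6 · 5950 · -130 = -13.69 mm.
The walls impose strain ε = −(-13.69)/5950 = 2.3010e-03; σ = Eε = 119000 · 2.3010e-03 = 273.8 MPa.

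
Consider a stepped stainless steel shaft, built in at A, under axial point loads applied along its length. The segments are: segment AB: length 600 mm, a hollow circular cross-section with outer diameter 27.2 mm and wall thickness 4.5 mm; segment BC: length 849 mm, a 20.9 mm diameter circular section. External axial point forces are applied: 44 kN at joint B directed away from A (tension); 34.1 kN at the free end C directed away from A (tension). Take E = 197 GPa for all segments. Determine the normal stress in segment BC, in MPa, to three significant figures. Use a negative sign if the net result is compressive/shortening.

99.4 MPa

Internal axial forces (sectioning from the free end, tension +): N_BC = 34.1 kN, N_AB = 78.1 kN.
A_BC = 343.1 mm².
σ_BC = N_BC/A_BC = 34100/343.1 = 99.4 MPa.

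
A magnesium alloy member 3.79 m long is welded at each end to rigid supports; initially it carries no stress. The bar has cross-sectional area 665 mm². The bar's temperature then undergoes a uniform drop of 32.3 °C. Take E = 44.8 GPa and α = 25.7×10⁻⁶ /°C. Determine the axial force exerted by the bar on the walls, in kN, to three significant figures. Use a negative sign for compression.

24.7 kN

Free thermal expansion αLΔT = 25.7e-6 · 3790 · -32.3 = -3.146 mm.
The walls impose strain ε = −(-3.146)/3790 = 8.3011e-04; σ = Eε = 44800 · 8.3011e-04 = 37.19 MPa.
Wall reaction R = σ·A = 37.19·665 = 24730 N = 24.73 kN.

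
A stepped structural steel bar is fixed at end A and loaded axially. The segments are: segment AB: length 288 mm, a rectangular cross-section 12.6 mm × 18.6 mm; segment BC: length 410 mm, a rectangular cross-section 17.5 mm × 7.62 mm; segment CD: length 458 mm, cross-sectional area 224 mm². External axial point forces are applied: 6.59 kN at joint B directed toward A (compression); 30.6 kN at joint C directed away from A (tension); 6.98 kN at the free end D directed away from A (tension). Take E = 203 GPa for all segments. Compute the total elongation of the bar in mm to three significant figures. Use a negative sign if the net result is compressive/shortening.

0.827 mm

Internal axial forces (sectioning from the free end, tension +): N_CD = 6.98 kN, N_BC = 37.58 kN, N_AB = 30.99 kN.
A_AB = 234.4 mm².
A_BC = 133.3 mm².
δ_AB = 30990·288/(234.4·203000) = 0.1876 mm
δ_BC = 37580·410/(133.3·203000) = 0.5692 mm
δ_CD = 6980·458/(224·203000) = 0.0703 mm
δ = Σδ_i = 0.8271 mm.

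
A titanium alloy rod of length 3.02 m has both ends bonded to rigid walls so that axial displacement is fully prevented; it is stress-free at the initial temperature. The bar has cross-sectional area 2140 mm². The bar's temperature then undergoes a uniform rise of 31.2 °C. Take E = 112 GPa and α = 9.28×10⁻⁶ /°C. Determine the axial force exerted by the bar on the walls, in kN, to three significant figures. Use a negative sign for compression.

-69.4 kN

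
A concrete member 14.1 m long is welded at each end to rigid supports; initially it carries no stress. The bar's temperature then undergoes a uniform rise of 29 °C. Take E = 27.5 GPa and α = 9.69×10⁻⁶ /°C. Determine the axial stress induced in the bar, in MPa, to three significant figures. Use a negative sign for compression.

Free thermal expansion αLΔT = 9.69e-6 · 14100 · 29 = 3.962 mm.
The walls impose strain ε = −(3.962)/14100 = -2.8101e-04; σ = Eε = 27500 · -2.8101e-04 = -7.728 MPa.

-7.73 MPa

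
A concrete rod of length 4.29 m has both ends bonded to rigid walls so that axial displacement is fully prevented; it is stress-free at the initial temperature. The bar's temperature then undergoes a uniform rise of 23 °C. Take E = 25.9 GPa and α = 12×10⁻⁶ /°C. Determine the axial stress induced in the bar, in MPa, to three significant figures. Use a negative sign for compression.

Free thermal expansion αLΔT = 12e-6 · 4290 · 23 = 1.184 mm.
The walls impose strain ε = −(1.184)/4290 = -2.7600e-04; σ = Eε = 25900 · -2.7600e-04 = -7.148 MPa.

-7.15 MPa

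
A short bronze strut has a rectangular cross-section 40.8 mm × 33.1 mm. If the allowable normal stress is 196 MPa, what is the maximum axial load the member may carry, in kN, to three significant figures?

A = 1350 mm².
P_max = σ_allow · A = 196 · 1350 = 264700 N = 264.7 kN.

265 kN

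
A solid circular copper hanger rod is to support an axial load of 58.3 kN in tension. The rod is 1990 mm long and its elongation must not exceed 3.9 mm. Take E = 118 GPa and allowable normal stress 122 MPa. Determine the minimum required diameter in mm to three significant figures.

24.7 mm

Required area A ≥ P/σ_allow = 58300/122 = 477.9 mm².
For a solid circular section, d ≥ √(4A/π) = 24.67 mm.
Elongation limit: A ≥ PL/(Eδ_allow) = 58300·1990/(118000·3.9) = 252.1 mm² ⇒ d ≥ 17.92 mm.
The stress limit governs.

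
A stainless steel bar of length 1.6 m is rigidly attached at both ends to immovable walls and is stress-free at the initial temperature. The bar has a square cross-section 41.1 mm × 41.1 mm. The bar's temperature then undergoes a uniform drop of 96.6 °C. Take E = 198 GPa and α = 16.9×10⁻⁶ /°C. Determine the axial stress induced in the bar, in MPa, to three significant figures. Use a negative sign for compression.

323 MPa

Free thermal expansion αLΔT = 16.9e-6 · 1600 · -96.6 = -2.612 mm.
The walls impose strain ε = −(-2.612)/1600 = 1.6325e-03; σ = Eε = 198000 · 1.6325e-03 = 323.2 MPa.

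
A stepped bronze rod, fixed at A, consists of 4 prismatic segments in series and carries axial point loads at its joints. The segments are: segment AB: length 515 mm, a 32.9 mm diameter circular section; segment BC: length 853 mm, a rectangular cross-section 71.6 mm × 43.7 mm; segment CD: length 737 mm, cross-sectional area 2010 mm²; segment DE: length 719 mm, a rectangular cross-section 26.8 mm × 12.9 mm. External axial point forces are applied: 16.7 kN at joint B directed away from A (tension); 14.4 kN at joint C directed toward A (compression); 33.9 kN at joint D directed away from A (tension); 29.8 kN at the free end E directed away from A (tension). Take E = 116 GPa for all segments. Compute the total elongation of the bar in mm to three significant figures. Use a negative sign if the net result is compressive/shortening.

1.20 mm

Internal axial forces (sectioning from the free end, tension +): N_DE = 29.8 kN, N_CD = 63.7 kN, N_BC = 49.3 kN, N_AB = 66 kN.
A_AB = 850.1 mm².
A_BC = 3129 mm².
A_DE = 345.7 mm².
δ_AB = 66000·515/(850.1·116000) = 0.3447 mm
δ_BC = 49300·853/(3129·116000) = 0.1159 mm
δ_CD = 63700·737/(2010·116000) = 0.2014 mm
δ_DE = 29800·719/(345.7·116000) = 0.5343 mm
δ = Σδ_i = 1.196 mm.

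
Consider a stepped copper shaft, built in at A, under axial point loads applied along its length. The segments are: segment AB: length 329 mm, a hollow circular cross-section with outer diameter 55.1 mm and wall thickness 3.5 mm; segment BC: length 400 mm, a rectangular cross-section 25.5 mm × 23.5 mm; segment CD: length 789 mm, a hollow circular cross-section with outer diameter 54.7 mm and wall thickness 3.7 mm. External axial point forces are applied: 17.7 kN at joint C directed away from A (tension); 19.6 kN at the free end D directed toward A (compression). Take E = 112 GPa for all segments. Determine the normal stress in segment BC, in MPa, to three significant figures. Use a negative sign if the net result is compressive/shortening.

-3.17 MPa

Internal axial forces (sectioning from the free end, tension +): N_CD = -19.6 kN, N_BC = -1.9 kN, N_AB = -1.9 kN.
A_BC = 599.2 mm².
σ_BC = N_BC/A_BC = -1900/599.2 = -3.171 MPa.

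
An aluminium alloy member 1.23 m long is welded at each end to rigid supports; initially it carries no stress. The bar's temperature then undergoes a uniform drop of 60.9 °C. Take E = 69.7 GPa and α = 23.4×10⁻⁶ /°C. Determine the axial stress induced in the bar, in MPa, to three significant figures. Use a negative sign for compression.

Free thermal expansion αLΔT = 23.4e-6 · 1230 · -60.9 = -1.753 mm.
The walls impose strain ε = −(-1.753)/1230 = 1.4251e-03; σ = Eε = 69700 · 1.4251e-03 = 99.33 MPa.

99.3 MPa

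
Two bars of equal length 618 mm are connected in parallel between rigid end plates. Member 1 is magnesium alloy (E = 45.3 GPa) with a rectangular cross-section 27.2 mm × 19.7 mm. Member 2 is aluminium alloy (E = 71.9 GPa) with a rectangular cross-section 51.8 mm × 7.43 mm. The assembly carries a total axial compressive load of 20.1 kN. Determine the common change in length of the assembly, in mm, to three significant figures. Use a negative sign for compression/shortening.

-0.239 mm

A_1 = 535.8 mm².
A_2 = 384.9 mm².
Equal strain + equilibrium ⇒ each member carries load in proportion to AE: A₁E₁ = 24270000 N, A₂E₂ = 27670000 N, ΣAE = 51950000 N.
δ = PL/ΣAE = -20100·618/51950000 = -0.2391 mm.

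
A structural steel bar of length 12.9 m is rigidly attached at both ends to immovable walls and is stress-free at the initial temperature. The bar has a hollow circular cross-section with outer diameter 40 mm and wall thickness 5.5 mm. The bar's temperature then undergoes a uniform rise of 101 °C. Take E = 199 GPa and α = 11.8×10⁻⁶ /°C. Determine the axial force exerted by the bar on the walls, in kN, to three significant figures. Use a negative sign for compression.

-141 kN

Free thermal expansion αLΔT = 11.8e-6 · 12900 · 101 = 15.37 mm.
The walls impose strain ε = −(15.37)/12900 = -1.1918e-03; σ = Eε = 199000 · -1.1918e-03 = -237.2 MPa.
Wall reaction R = σ·A = -237.2·596.1 = -141400 N = -141.4 kN.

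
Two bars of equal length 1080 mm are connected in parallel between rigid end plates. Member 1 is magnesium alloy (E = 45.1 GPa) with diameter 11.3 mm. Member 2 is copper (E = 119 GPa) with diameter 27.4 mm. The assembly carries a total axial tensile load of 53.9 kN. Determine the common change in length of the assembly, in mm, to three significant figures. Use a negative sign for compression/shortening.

0.779 mm

A_1 = 100.3 mm².
A_2 = 589.6 mm².
Equal strain + equilibrium ⇒ each member carries load in proportion to AE: A₁E₁ = 4523000 N, A₂E₂ = 70170000 N, ΣAE = 74690000 N.
δ = PL/ΣAE = 53900·1080/74690000 = 0.7794 mm.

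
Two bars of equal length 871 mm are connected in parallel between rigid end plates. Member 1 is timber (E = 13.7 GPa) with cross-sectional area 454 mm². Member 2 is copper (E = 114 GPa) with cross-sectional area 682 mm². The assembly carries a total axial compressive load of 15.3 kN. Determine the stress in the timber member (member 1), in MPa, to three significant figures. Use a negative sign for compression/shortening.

Equal strain + equilibrium ⇒ each member carries load in proportion to AE: A₁E₁ = 6220000 N, A₂E₂ = 77750000 N, ΣAE = 83970000 N.
σ₁ = P·E₁/ΣAE = -15300·13700/83970000 = -2.496 MPa.

-2.50 MPa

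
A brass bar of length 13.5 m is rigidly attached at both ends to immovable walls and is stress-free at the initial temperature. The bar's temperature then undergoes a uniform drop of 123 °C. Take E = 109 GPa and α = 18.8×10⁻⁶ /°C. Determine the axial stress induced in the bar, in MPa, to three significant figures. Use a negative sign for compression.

Free thermal expansion αLΔT = 18.8e-6 · 13500 · -123 = -31.22 mm.
The walls impose strain ε = −(-31.22)/13500 = 2.3124e-03; σ = Eε = 109000 · 2.3124e-03 = 252.1 MPa.

252 MPa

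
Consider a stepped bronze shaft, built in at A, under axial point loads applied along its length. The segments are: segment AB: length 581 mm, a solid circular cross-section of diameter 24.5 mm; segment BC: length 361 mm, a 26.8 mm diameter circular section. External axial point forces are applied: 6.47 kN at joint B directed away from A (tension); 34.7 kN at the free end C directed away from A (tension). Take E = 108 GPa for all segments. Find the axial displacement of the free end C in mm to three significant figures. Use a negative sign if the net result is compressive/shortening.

0.675 mm

Internal axial forces (sectioning from the free end, tension +): N_BC = 34.7 kN, N_AB = 41.17 kN.
A_AB = 471.4 mm².
A_BC = 564.1 mm².
δ_AB = 41170·581/(471.4·108000) = 0.4698 mm
δ_BC = 34700·361/(564.1·108000) = 0.2056 mm
δ = Σδ_i = 0.6754 mm.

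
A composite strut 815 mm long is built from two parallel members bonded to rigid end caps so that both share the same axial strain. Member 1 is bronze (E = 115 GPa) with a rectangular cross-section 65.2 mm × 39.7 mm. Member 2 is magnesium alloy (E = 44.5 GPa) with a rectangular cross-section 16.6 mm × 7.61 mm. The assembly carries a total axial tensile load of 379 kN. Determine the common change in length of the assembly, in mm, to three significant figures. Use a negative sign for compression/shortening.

A_1 = 2588 mm².
A_2 = 126.3 mm².
Equal strain + equilibrium ⇒ each member carries load in proportion to AE: A₁E₁ = 297700000 N, A₂E₂ = 5622000 N, ΣAE = 303300000 N.
δ = PL/ΣAE = 379000·815/303300000 = 1.018 mm.

1.02 mm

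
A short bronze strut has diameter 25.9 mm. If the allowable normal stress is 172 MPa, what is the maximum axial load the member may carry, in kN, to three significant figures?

A = 526.9 mm².
P_max = σ_allow · A = 172 · 526.9 = 90620 N = 90.62 kN.

90.6 kN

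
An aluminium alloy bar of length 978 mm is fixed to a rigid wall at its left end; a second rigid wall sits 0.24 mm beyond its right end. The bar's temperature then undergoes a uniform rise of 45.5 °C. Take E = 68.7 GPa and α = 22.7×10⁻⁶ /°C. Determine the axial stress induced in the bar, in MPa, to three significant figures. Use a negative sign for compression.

-54.1 MPa

Free thermal expansion αLΔT = 22.7e-6 · 978 · 45.5 = 1.01 mm.
The walls engage after the gap closes; constrained expansion = 1.01 − 0.24 = 0.7701 mm.
The walls impose strain ε = −(0.7701)/978 = -7.8745e-04; σ = Eε = 68700 · -7.8745e-04 = -54.1 MPa.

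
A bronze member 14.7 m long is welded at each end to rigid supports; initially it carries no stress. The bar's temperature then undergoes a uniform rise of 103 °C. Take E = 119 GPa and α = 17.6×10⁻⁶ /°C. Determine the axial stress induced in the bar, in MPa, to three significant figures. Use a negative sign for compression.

-216 MPa

Free thermal expansion αLΔT = 17.6e-6 · 14700 · 103 = 26.65 mm.
The walls impose strain ε = −(26.65)/14700 = -1.8128e-03; σ = Eε = 119000 · -1.8128e-03 = -215.7 MPa.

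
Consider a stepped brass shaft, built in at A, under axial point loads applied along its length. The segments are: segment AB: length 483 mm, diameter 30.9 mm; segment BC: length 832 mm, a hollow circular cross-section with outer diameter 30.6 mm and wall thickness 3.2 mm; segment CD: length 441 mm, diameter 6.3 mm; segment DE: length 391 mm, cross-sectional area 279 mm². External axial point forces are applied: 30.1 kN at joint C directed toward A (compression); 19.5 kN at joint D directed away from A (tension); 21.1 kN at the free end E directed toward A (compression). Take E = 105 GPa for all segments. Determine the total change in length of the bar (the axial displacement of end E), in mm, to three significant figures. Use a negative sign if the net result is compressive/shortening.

Internal axial forces (sectioning from the free end, tension +): N_DE = -21.1 kN, N_CD = -1.6 kN, N_BC = -31.7 kN, N_AB = -31.7 kN.
A_AB = 749.9 mm².
A_BC = 275.5 mm².
A_CD = 31.17 mm².
δ_AB = -31700·483/(749.9·105000) = -0.1945 mm
δ_BC = -31700·832/(275.5·105000) = -0.9119 mm
δ_CD = -1600·441/(31.17·105000) = -0.2156 mm
δ_DE = -21100·391/(279·105000) = -0.2816 mm
δ = Σδ_i = -1.604 mm.

-1.60 mm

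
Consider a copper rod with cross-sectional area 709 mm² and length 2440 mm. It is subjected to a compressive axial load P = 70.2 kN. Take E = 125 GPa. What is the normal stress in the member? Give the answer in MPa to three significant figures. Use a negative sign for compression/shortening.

-99.0 MPa

σ = N/A = -70200/709 = -99.01 MPa.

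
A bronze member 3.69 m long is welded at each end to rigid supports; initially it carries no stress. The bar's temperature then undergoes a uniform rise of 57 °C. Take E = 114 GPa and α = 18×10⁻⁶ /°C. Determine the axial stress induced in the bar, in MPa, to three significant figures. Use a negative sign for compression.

-117 MPa

Free thermal expansion αLΔT = 18e-6 · 3690 · 57 = 3.786 mm.
The walls impose strain ε = −(3.786)/3690 = -1.0260e-03; σ = Eε = 114000 · -1.0260e-03 = -117 MPa.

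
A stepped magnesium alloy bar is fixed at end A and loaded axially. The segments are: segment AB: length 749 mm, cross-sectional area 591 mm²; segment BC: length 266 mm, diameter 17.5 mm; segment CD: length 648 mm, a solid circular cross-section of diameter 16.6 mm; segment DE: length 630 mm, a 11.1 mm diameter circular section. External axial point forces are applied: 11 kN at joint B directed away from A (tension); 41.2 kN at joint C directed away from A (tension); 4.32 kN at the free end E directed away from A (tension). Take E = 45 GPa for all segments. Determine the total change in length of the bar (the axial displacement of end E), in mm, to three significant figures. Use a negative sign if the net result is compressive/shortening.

3.62 mm

Internal axial forces (sectioning from the free end, tension +): N_DE = 4.32 kN, N_CD = 4.32 kN, N_BC = 45.52 kN, N_AB = 56.52 kN.
A_BC = 240.5 mm².
A_CD = 216.4 mm².
A_DE = 96.77 mm².
δ_AB = 56520·749/(591·45000) = 1.592 mm
δ_BC = 45520·266/(240.5·45000) = 1.119 mm
δ_CD = 4320·648/(216.4·45000) = 0.2874 mm
δ_DE = 4320·630/(96.77·45000) = 0.625 mm
δ = Σδ_i = 3.623 mm.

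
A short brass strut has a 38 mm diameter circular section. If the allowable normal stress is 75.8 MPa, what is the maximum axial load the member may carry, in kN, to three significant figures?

86.0 kN

A = 1134 mm².
P_max = σ_allow · A = 75.8 · 1134 = 85970 N = 85.97 kN.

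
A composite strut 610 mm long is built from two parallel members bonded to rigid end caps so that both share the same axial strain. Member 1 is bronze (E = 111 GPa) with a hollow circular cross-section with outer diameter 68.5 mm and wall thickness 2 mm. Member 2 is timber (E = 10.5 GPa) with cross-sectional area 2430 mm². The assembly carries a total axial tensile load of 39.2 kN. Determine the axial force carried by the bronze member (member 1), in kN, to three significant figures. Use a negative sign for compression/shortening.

25.3 kN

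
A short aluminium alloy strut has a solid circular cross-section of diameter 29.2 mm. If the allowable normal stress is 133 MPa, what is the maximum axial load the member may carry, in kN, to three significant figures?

A = 669.7 mm².
P_max = σ_allow · A = 133 · 669.7 = 89070 N = 89.07 kN.

89.1 kN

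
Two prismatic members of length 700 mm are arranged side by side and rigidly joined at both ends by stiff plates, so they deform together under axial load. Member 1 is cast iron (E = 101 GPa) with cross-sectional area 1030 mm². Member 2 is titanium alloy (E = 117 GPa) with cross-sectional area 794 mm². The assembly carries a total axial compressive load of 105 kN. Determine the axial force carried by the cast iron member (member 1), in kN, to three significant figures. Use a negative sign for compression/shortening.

Equal strain + equilibrium ⇒ each member carries load in proportion to AE: A₁E₁ = 104000000 N, A₂E₂ = 92900000 N, ΣAE = 196900000 N.
F₁ = P·A₁E₁/ΣAE = -105000·104000000/196900000 = -55470 N.

-55.5 kN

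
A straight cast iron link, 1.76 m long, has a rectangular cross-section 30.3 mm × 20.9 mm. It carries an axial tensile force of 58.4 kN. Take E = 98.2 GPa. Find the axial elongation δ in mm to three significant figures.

1.65 mm

A = 633.3 mm².
δ_mech = NL/(AE) = 58400·1760/(633.3·98200) = 1.653 mm.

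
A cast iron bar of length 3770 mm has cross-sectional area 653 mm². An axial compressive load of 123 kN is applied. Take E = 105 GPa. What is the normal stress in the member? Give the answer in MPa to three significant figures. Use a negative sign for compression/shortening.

-188 MPa

σ = N/A = -123000/653 = -188.4 MPa.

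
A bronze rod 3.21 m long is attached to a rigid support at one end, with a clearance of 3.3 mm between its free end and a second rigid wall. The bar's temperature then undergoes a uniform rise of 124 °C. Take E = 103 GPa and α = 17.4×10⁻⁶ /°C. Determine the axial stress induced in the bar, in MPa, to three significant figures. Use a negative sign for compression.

-116 MPa

Free thermal expansion αLΔT = 17.4e-6 · 3210 · 124 = 6.926 mm.
The walls engage after the gap closes; constrained expansion = 6.926 − 3.3 = 3.626 mm.
The walls impose strain ε = −(3.626)/3210 = -1.1296e-03; σ = Eε = 103000 · -1.1296e-03 = -116.3 MPa.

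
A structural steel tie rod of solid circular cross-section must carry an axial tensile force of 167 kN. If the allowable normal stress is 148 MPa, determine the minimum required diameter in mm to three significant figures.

37.9 mm

Required area A ≥ P/σ_allow = 167000/148 = 1128 mm².
For a solid circular section, d ≥ √(4A/π) = 37.9 mm.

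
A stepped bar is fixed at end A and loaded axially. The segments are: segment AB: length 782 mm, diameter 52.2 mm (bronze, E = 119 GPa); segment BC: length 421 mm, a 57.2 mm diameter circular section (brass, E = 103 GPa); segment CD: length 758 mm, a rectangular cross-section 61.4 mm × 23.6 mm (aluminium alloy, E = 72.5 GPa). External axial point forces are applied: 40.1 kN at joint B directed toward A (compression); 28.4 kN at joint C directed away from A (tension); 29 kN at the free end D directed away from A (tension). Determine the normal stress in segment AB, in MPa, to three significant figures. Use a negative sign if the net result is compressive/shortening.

8.08 MPa

Internal axial forces (sectioning from the free end, tension +): N_CD = 29 kN, N_BC = 57.4 kN, N_AB = 17.3 kN.
A_AB = 2140 mm².
σ_AB = N_AB/A_AB = 17300/2140 = 8.084 MPa.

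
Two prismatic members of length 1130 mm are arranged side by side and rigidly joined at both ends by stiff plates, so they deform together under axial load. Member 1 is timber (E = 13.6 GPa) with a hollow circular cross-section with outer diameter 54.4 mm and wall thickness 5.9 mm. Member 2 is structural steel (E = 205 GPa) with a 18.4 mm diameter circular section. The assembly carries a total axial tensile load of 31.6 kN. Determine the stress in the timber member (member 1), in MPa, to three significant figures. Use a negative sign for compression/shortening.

6.44 MPa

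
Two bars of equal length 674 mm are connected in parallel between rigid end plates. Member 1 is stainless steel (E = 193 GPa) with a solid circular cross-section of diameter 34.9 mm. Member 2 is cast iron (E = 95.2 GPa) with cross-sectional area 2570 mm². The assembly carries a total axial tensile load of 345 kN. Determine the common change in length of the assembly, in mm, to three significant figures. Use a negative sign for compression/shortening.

A_1 = 956.6 mm².
Equal strain + equilibrium ⇒ each member carries load in proportion to AE: A₁E₁ = 184600000 N, A₂E₂ = 244700000 N, ΣAE = 429300000 N.
δ = PL/ΣAE = 345000·674/429300000 = 0.5417 mm.

0.542 mm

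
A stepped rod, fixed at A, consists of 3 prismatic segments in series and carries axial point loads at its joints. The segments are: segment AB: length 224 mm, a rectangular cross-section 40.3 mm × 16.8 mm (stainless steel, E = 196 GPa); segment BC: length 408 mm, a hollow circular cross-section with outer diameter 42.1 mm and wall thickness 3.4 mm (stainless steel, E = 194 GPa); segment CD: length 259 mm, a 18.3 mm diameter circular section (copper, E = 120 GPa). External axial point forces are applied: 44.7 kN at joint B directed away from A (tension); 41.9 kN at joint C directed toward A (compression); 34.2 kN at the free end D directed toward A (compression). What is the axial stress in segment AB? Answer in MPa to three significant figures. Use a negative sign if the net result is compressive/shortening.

Internal axial forces (sectioning from the free end, tension +): N_CD = -34.2 kN, N_BC = -76.1 kN, N_AB = -31.4 kN.
A_AB = 677 mm².
σ_AB = N_AB/A_AB = -31400/677 = -46.38 MPa.

-46.4 MPa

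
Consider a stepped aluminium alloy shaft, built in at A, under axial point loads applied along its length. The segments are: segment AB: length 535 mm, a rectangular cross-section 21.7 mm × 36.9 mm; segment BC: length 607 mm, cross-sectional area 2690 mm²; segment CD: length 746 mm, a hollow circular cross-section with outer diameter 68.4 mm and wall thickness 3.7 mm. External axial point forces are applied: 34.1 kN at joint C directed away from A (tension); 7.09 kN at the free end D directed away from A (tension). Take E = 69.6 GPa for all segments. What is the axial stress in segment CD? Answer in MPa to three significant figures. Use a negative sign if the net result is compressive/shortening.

9.43 MPa

Internal axial forces (sectioning from the free end, tension +): N_CD = 7.09 kN, N_BC = 41.19 kN, N_AB = 41.19 kN.
A_CD = 752.1 mm².
σ_CD = N_CD/A_CD = 7090/752.1 = 9.427 MPa.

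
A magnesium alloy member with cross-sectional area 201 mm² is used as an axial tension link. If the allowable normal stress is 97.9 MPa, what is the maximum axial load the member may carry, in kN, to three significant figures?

19.7 kN

P_max = σ_allow · A = 97.9 · 201 = 19680 N = 19.68 kN.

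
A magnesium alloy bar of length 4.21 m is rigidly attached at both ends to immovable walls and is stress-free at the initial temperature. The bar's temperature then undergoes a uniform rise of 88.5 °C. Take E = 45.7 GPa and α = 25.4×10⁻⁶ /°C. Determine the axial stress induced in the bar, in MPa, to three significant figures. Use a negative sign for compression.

Free thermal expansion αLΔT = 25.4e-6 · 4210 · 88.5 = 9.464 mm.
The walls impose strain ε = −(9.464)/4210 = -2.2479e-03; σ = Eε = 45700 · -2.2479e-03 = -102.7 MPa.

-103 MPa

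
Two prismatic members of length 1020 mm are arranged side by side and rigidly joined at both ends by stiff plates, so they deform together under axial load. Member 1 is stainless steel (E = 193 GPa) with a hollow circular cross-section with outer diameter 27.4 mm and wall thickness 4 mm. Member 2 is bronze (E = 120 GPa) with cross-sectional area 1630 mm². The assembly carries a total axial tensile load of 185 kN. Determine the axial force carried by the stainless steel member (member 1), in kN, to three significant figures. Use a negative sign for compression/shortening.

A_1 = 294.1 mm².
Equal strain + equilibrium ⇒ each member carries load in proportion to AE: A₁E₁ = 56750000 N, A₂E₂ = 195600000 N, ΣAE = 252400000 N.
F₁ = P·A₁E₁/ΣAE = 185000·56750000/252400000 = 41610 N.

41.6 kN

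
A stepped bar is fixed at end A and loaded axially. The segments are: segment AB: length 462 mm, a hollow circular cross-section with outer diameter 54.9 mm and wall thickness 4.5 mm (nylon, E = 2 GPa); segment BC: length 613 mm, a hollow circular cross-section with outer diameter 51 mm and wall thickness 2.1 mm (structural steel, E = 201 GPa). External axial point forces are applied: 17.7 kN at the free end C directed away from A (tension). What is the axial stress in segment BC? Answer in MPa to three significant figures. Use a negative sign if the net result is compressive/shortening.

Internal axial forces (sectioning from the free end, tension +): N_BC = 17.7 kN, N_AB = 17.7 kN.
A_BC = 322.6 mm².
σ_BC = N_BC/A_BC = 17700/322.6 = 54.86 MPa.

54.9 MPa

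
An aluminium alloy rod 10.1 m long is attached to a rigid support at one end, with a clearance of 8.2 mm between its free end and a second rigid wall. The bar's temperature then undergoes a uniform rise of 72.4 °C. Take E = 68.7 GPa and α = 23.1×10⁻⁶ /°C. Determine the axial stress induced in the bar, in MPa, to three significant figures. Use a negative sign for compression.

Free thermal expansion αLΔT = 23.1e-6 · 10100 · 72.4 = 16.89 mm.
The walls engage after the gap closes; constrained expansion = 16.89 − 8.2 = 8.692 mm.
The walls impose strain ε = −(8.692)/10100 = -8.6056e-04; σ = Eε = 68700 · -8.6056e-04 = -59.12 MPa.

-59.1 MPa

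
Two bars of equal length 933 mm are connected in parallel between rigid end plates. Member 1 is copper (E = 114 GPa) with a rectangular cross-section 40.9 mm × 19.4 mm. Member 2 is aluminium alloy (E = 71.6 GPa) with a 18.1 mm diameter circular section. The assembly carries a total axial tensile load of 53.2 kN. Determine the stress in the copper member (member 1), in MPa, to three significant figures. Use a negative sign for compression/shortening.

A_1 = 793.5 mm².
A_2 = 257.3 mm².
Equal strain + equilibrium ⇒ each member carries load in proportion to AE: A₁E₁ = 90450000 N, A₂E₂ = 18420000 N, ΣAE = 108900000 N.
σ₁ = P·E₁/ΣAE = 53200·114000/108900000 = 55.7 MPa.

55.7 MPa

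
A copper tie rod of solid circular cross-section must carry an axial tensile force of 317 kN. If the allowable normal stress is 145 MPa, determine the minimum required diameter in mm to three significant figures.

Required area A ≥ P/σ_allow = 317000/145 = 2186 mm².
For a solid circular section, d ≥ √(4A/π) = 52.76 mm.

52.8 mm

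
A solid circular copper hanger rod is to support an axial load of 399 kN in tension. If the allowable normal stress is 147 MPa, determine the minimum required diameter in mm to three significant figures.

58.8 mm

Required area A ≥ P/σ_allow = 399000/147 = 2714 mm².
For a solid circular section, d ≥ √(4A/π) = 58.79 mm.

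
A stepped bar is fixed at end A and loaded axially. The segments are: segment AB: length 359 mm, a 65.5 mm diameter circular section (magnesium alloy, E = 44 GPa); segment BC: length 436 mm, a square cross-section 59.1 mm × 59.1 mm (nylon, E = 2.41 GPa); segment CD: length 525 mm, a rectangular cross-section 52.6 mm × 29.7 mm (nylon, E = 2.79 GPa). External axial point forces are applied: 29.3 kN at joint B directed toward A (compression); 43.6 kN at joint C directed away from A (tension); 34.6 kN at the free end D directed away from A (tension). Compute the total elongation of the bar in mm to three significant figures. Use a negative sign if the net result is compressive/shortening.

Internal axial forces (sectioning from the free end, tension +): N_CD = 34.6 kN, N_BC = 78.2 kN, N_AB = 48.9 kN.
A_AB = 3370 mm².
A_BC = 3493 mm².
A_CD = 1562 mm².
δ_AB = 48900·359/(3370·44000) = 0.1184 mm
δ_BC = 78200·436/(3493·2410) = 4.05 mm
δ_CD = 34600·525/(1562·2790) = 4.168 mm
δ = Σδ_i = 8.336 mm.

8.34 mm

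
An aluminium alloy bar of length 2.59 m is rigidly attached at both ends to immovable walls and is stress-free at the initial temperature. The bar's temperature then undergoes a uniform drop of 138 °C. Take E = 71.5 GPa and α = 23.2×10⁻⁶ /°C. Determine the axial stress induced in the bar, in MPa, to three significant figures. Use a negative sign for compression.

229 MPa

Free thermal expansion αLΔT = 23.2e-6 · 2590 · -138 = -8.292 mm.
The walls impose strain ε = −(-8.292)/2590 = 3.2016e-03; σ = Eε = 71500 · 3.2016e-03 = 228.9 MPa.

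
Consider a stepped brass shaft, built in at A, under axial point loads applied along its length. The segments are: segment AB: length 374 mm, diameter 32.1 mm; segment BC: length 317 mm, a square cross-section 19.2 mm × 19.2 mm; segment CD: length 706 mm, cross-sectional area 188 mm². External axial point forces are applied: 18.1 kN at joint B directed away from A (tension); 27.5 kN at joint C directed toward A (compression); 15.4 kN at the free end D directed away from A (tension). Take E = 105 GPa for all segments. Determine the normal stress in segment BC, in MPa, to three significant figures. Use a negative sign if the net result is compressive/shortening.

-32.8 MPa

Internal axial forces (sectioning from the free end, tension +): N_CD = 15.4 kN, N_BC = -12.1 kN, N_AB = 6 kN.
A_BC = 368.6 mm².
σ_BC = N_BC/A_BC = -12100/368.6 = -32.82 MPa.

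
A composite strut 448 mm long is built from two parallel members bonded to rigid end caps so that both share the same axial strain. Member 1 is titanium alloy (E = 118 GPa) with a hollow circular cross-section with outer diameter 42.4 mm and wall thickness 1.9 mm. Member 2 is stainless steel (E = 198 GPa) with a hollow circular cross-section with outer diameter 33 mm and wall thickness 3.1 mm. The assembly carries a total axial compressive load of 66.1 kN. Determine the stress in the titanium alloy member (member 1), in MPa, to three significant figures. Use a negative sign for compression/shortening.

-90.5 MPa

A_1 = 241.7 mm².
A_2 = 291.2 mm².
Equal strain + equilibrium ⇒ each member carries load in proportion to AE: A₁E₁ = 28530000 N, A₂E₂ = 57660000 N, ΣAE = 86180000 N.
σ₁ = P·E₁/ΣAE = -66100·118000/86180000 = -90.5 MPa.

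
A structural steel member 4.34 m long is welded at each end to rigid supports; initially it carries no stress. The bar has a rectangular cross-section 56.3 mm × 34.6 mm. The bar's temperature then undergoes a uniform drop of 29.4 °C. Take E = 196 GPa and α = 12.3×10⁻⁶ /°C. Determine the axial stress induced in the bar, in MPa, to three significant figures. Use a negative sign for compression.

Free thermal expansion αLΔT = 12.3e-6 · 4340 · -29.4 = -1.569 mm.
The walls impose strain ε = −(-1.569)/4340 = 3.6162e-04; σ = Eε = 196000 · 3.6162e-04 = 70.88 MPa.

70.9 MPa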